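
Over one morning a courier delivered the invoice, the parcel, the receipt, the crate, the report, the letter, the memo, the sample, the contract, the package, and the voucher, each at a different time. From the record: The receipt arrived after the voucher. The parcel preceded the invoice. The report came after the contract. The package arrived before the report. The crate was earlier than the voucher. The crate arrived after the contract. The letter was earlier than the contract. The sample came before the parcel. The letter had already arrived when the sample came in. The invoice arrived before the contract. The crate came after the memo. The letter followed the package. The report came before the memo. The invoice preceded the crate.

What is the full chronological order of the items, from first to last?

the package, the letter, the sample, the parcel, the invoice, the contract, the report, the memo, the crate, the voucher, the receipt

The constraints fix every adjacent pair, so only one ordering works:
the package → the letter → the sample → the parcel → the invoice → the contract → the report → the memo → the crate → the voucher → the receipt.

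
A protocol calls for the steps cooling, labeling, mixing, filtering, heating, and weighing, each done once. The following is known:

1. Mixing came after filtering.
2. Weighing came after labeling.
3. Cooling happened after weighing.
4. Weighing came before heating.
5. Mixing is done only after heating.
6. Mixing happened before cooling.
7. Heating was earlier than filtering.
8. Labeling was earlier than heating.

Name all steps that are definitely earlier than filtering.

Directly stated before filtering: heating.
Labeling reaches filtering via labeling → heating → filtering.
Weighing reaches filtering via weighing → heating → filtering.
No chain forces mixing (or any of the others) ahead of filtering.

heating, labeling, weighing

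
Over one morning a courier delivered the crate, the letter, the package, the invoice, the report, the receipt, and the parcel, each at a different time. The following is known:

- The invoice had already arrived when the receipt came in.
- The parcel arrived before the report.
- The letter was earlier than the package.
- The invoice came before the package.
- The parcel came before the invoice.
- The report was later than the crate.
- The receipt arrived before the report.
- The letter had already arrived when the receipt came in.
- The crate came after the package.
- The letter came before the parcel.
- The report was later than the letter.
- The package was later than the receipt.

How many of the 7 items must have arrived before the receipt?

Directly stated before the receipt: the invoice and the letter.
The parcel reaches the receipt via the parcel → the invoice → the receipt.
No chain forces the report (or any of the others) ahead of the receipt.
That's the invoice, the letter, and the parcel — 3 in all.

3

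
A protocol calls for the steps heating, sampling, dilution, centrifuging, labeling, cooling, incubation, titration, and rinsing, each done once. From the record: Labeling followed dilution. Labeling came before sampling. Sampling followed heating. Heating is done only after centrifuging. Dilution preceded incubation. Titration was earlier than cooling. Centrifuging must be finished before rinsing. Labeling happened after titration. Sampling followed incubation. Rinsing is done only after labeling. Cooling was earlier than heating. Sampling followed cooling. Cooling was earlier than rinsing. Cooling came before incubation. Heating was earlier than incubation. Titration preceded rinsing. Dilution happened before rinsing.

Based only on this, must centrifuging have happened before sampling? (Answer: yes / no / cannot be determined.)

Chain the constraints: centrifuging → heating → sampling. Each link is directly stated, so centrifuging comes before sampling.

yes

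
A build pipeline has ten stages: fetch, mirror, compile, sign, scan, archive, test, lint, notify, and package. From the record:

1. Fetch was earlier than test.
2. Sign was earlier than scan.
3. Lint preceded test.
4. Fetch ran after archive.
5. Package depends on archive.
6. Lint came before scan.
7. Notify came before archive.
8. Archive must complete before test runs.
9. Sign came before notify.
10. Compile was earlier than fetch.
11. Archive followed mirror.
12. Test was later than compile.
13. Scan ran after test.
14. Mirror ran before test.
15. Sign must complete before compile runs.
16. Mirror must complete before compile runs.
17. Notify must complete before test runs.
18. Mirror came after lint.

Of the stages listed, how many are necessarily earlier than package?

5

Directly stated before package: archive.
Lint reaches package via lint → mirror → archive → package.
Mirror reaches package via mirror → archive → package.
Notify reaches package via notify → archive → package.
Likewise sign reaches package by chaining the stated constraints.
That's archive, lint, mirror, notify, and sign — 5 in all.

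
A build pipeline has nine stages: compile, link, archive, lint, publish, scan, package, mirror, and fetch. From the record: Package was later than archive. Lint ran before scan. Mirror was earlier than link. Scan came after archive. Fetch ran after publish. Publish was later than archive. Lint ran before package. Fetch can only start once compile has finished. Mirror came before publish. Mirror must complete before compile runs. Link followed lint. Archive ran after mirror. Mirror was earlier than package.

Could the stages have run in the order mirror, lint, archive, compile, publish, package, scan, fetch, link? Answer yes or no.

Check each stated constraint against the proposed order — e.g. lint is ahead of link; mirror is ahead of link. Every pair is in the required order; nothing is violated.

yes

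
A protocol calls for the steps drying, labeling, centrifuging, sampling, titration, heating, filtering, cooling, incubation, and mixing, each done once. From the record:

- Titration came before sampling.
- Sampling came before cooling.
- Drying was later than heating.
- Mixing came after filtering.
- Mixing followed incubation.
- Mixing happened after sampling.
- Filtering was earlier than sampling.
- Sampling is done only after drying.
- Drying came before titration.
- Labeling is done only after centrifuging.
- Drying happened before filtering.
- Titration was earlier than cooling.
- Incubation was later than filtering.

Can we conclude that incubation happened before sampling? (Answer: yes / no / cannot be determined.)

cannot be determined

No chain of stated constraints runs from incubation to sampling, and none runs from sampling to incubation either.
So the relative order of incubation and sampling is not fixed by the given facts.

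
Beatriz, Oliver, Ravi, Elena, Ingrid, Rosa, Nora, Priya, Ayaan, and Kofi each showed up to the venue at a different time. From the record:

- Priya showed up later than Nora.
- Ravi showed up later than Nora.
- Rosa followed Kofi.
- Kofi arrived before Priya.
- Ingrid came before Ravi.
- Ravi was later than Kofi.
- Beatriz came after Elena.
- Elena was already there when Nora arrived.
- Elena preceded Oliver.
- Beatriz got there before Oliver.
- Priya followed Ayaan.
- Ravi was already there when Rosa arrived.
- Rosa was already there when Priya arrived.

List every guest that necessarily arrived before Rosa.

Directly stated before Rosa: Kofi and Ravi.
Elena reaches Rosa via Elena → Nora → Ravi → Rosa.
Ingrid reaches Rosa via Ingrid → Ravi → Rosa.
Nora reaches Rosa via Nora → Ravi → Rosa.

Elena, Ingrid, Kofi, Nora, Ravi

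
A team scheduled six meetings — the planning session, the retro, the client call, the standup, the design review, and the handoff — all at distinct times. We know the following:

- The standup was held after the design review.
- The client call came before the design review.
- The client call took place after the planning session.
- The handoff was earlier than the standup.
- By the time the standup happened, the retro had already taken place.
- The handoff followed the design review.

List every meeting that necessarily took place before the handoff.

the client call, the design review, the planning session

Directly stated before the handoff: the design review.
The client call reaches the handoff via the client call → the design review → the handoff.
The planning session reaches the handoff via the planning session → the client call → the design review → the handoff.
No chain forces the retro (or any of the others) ahead of the handoff.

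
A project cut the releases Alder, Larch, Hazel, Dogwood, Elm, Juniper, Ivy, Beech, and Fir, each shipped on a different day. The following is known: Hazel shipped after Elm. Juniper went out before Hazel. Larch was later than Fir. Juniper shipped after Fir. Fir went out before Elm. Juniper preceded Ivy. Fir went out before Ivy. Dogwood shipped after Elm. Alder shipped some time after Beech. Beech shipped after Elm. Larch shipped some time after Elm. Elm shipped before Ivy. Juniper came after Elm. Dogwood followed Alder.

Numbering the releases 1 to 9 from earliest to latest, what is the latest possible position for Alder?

8

Alder must come before Dogwood — 1 release forced after it.
Everything else can be placed before Alder in some valid order, so Alder can sit as late as position 9 − 1 = 8.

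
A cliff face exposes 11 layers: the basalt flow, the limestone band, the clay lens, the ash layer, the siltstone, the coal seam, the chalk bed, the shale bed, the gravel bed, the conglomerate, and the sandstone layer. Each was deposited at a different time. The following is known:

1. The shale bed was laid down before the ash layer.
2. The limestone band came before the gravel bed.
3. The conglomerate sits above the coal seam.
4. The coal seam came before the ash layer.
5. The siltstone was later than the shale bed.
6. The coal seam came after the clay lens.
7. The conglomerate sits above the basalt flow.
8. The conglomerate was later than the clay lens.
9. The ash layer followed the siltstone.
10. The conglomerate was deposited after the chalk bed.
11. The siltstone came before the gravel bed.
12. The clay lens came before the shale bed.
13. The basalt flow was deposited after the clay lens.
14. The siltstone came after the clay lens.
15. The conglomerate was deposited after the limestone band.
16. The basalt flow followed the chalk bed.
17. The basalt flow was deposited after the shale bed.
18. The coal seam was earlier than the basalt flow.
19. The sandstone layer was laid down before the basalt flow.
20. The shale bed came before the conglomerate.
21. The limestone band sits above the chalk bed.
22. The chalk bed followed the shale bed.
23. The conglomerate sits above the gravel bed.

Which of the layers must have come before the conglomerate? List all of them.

the basalt flow, the chalk bed, the clay lens, the coal seam, the gravel bed, the limestone band, the sandstone layer, the shale bed, the siltstone

Directly stated before the conglomerate: the basalt flow, the chalk bed, the clay lens, the coal seam, the gravel bed, the limestone band, and the shale bed.
The sandstone layer reaches the conglomerate via the sandstone layer → the basalt flow → the conglomerate.
The siltstone reaches the conglomerate via the siltstone → the gravel bed → the conglomerate.
No chain forces the ash layer ahead of the conglomerate.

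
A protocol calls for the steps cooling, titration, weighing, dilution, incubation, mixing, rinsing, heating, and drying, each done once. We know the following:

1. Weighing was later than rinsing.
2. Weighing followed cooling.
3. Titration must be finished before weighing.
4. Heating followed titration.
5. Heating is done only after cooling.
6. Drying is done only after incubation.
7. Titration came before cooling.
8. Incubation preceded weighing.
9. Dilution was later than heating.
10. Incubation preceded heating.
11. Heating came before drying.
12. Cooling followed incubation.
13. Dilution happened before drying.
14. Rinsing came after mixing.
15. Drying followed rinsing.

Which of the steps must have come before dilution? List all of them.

cooling, heating, incubation, titration

Directly stated before dilution: heating.
Cooling reaches dilution via cooling → heating → dilution.
Incubation reaches dilution via incubation → heating → dilution.
Titration reaches dilution via titration → heating → dilution.
No chain forces rinsing (or any of the others) ahead of dilution.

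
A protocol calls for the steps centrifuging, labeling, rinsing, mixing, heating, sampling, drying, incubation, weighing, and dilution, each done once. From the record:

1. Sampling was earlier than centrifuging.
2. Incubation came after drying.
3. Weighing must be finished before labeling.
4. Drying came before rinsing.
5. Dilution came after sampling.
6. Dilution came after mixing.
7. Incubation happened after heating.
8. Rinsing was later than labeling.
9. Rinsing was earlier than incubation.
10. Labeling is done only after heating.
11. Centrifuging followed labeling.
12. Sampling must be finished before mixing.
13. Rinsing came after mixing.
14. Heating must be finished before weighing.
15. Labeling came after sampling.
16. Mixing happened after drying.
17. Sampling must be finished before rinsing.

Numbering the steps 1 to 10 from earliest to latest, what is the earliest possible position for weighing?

Heating must come before weighing — 1 forced predecessor.
Nothing else is forced ahead of weighing, so its earliest slot is position 1 + 1 = 2.

2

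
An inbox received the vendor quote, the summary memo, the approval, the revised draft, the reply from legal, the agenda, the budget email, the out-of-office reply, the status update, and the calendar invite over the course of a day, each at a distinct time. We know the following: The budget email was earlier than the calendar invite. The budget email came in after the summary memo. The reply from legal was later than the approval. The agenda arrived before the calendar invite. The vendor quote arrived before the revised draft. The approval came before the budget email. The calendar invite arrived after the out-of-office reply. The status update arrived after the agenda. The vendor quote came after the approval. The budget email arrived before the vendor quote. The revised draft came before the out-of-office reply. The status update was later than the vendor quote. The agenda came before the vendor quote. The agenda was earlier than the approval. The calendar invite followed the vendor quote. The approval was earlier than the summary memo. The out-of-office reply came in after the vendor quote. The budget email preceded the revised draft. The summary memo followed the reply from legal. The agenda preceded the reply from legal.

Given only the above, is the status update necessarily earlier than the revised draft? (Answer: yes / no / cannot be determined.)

No chain of stated constraints runs from the status update to the revised draft, and none runs from the revised draft to the status update either.
So the relative order of the status update and the revised draft is not fixed by the given facts.

cannot be determined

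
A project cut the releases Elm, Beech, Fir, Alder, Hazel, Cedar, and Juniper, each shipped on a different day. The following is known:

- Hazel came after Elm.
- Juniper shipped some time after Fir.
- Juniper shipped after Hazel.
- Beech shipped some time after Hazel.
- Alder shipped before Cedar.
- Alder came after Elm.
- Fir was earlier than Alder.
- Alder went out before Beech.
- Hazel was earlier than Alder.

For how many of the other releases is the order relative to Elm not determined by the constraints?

Forced after Elm: Alder, Beech, Cedar, Hazel, and Juniper.
That leaves Fir with no forced order relative to Elm — 1.

1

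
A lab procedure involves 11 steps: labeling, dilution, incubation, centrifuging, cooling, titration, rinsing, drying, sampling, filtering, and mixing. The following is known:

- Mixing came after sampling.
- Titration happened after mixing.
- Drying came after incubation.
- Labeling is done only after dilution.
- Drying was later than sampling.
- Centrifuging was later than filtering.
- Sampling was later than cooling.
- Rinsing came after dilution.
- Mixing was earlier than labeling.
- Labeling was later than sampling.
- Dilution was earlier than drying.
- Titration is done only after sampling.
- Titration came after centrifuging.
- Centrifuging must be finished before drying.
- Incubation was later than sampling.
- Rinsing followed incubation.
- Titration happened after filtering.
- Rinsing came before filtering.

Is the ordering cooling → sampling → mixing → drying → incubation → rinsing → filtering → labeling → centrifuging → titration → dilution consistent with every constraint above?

no

The constraints require dilution before rinsing, but in the proposed sequence rinsing appears ahead of dilution. That one violation is enough.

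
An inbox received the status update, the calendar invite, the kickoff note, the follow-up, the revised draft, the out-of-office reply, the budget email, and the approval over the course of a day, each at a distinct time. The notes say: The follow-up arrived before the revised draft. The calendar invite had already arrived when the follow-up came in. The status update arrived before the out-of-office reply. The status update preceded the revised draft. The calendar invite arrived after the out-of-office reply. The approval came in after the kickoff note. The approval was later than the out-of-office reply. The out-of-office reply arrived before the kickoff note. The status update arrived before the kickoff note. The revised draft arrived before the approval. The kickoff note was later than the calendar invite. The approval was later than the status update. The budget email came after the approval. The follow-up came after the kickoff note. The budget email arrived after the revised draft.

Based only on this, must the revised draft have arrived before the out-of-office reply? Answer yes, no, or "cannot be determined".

Tracing the constraints gives the out-of-office reply → the calendar invite → the follow-up → the revised draft, so the out-of-office reply must come before the revised draft.
That means the revised draft cannot be before the out-of-office reply.

no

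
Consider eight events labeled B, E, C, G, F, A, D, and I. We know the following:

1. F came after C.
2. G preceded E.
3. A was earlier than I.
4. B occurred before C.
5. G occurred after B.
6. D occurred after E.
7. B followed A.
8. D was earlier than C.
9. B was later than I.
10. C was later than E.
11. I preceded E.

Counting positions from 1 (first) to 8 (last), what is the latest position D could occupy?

6

D must come before C and F — 2 events forced after it.
Everything else can be placed before D in some valid order, so D can sit as late as position 8 − 2 = 6.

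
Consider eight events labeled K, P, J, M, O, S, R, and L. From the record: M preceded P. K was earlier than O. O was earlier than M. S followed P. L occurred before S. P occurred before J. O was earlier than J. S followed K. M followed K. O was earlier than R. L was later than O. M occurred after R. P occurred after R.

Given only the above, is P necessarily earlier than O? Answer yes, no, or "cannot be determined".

Tracing the constraints gives O → M → P, so O must come before P.
That means P cannot be before O.

no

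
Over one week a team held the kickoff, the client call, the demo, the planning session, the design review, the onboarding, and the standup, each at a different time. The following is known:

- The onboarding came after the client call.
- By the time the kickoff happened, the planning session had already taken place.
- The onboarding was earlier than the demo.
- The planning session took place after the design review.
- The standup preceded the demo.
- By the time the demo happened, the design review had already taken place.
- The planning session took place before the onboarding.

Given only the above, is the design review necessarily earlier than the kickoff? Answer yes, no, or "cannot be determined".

yes

Chain the constraints: the design review → the planning session → the kickoff. Each link is directly stated, so the design review comes before the kickoff.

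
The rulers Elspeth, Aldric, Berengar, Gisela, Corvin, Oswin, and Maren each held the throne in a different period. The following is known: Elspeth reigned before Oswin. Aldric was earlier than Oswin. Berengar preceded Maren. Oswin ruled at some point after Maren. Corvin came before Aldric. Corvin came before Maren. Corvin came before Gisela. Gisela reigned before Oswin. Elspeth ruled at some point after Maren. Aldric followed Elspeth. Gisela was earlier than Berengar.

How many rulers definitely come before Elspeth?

4

Directly stated before Elspeth: Maren.
Berengar reaches Elspeth via Berengar → Maren → Elspeth.
Corvin reaches Elspeth via Corvin → Maren → Elspeth.
Gisela reaches Elspeth via Gisela → Berengar → Maren → Elspeth.
That's Berengar, Corvin, Gisela, and Maren — 4 in all.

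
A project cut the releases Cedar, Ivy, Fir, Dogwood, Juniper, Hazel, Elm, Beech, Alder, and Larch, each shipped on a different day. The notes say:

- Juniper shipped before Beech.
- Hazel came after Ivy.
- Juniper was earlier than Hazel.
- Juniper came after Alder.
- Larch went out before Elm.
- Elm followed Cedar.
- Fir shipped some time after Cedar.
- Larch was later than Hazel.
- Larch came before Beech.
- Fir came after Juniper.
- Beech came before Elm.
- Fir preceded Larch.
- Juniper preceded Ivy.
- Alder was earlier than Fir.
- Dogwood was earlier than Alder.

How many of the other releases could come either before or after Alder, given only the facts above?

Forced before Alder: Dogwood; forced after Alder: Beech, Elm, Fir, Hazel, Ivy, Juniper, and Larch.
That leaves Cedar with no forced order relative to Alder — 1.

1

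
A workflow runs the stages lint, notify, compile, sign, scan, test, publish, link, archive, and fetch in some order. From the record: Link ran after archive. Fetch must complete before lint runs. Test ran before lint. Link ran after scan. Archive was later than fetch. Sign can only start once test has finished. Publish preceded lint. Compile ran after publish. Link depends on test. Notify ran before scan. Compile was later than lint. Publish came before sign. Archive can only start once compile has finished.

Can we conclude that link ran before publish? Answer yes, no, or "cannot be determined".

no

Tracing the constraints gives publish → compile → archive → link, so publish must come before link.
That means link cannot be before publish.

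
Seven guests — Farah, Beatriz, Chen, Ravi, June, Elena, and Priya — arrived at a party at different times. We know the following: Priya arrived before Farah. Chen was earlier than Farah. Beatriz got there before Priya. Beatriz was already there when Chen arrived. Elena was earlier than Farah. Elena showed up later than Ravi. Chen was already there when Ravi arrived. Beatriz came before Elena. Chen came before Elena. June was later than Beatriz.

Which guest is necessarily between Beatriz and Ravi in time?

Tracing the constraints gives Beatriz → Chen → Ravi, so Chen sits after Beatriz and before Ravi.
No other guest is forced both after Beatriz and before Ravi.

Chen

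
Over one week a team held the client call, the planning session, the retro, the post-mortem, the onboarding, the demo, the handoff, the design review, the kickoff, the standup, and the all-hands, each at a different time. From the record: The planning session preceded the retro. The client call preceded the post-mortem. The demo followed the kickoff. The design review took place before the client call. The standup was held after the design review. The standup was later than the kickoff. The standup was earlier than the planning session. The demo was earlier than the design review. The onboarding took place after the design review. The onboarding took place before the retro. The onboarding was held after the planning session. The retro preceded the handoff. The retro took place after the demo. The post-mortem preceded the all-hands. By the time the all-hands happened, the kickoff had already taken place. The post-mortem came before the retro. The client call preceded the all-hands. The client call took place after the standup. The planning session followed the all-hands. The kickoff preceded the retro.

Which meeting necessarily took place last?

the handoff

Every other meeting has a chain of constraints placing it before the handoff, so the handoff is last.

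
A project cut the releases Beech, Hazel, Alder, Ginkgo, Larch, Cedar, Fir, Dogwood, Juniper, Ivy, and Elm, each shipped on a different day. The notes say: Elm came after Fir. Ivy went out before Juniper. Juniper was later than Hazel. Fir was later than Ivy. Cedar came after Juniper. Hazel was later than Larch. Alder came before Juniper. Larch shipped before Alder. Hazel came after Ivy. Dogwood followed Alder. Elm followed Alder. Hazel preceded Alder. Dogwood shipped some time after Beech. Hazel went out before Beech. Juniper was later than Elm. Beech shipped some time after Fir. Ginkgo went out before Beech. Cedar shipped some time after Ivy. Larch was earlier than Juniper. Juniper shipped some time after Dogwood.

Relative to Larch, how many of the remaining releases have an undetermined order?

Forced after Larch: Alder, Beech, Cedar, Dogwood, Elm, Hazel, and Juniper.
That leaves Fir, Ginkgo, and Ivy with no forced order relative to Larch — 3.

3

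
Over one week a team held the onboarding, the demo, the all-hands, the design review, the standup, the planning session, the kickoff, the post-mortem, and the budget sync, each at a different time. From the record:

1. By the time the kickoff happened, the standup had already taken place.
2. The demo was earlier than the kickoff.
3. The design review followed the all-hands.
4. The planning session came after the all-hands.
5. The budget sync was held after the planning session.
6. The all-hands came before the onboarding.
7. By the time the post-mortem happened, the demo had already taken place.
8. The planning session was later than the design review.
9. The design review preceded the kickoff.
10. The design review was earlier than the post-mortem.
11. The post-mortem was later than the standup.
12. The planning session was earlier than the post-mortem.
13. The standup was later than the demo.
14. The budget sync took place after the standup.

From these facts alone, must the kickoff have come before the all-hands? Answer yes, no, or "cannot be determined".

Tracing the constraints gives the all-hands → the design review → the kickoff, so the all-hands must come before the kickoff.
That means the kickoff cannot be before the all-hands.

no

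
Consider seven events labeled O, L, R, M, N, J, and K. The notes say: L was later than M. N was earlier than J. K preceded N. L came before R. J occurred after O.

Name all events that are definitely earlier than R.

L, M

Directly stated before R: L.
M reaches R via M → L → R.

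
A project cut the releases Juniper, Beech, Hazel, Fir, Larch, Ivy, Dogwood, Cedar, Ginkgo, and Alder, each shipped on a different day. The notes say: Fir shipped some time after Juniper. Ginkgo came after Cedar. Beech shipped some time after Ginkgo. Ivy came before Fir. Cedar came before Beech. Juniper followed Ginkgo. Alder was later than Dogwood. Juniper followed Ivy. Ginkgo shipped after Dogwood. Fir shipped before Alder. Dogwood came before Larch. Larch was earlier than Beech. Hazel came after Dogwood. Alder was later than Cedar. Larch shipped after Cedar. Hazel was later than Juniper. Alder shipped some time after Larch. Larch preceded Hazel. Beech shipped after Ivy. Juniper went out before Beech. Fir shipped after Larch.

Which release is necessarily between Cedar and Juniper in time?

Tracing the constraints gives Cedar → Ginkgo → Juniper, so Ginkgo sits after Cedar and before Juniper.
No other release is forced both after Cedar and before Juniper.

Ginkgo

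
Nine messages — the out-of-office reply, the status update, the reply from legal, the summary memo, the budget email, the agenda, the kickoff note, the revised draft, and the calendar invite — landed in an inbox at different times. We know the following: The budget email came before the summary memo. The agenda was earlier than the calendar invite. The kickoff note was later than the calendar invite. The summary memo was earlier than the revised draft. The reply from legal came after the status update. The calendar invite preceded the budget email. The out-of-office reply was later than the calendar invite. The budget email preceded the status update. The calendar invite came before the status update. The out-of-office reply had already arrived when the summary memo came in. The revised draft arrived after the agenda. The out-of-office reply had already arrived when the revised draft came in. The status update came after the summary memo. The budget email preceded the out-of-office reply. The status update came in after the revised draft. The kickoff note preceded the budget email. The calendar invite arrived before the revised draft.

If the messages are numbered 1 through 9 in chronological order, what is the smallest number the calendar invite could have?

2

The agenda must come before the calendar invite — 1 forced predecessor.
Nothing else is forced ahead of the calendar invite, so its earliest slot is position 1 + 1 = 2.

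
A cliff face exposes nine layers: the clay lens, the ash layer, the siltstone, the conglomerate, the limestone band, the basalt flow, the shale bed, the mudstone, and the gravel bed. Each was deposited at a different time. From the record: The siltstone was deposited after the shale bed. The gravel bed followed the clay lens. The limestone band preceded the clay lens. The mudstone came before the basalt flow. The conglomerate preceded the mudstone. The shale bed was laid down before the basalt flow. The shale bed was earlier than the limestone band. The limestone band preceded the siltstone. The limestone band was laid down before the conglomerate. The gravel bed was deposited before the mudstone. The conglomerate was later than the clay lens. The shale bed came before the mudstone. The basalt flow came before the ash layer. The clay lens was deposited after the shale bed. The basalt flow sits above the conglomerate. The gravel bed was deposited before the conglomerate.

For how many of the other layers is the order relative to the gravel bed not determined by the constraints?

Forced before the gravel bed: the clay lens, the limestone band, and the shale bed; forced after the gravel bed: the ash layer, the basalt flow, the conglomerate, and the mudstone.
That leaves the siltstone with no forced order relative to the gravel bed — 1.

1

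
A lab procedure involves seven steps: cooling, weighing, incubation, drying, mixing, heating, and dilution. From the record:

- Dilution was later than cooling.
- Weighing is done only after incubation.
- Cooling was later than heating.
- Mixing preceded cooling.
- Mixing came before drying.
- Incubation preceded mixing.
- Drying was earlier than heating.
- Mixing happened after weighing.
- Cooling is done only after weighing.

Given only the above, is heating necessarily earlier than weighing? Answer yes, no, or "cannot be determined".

no

Tracing the constraints gives weighing → mixing → drying → heating, so weighing must come before heating.
That means heating cannot be before weighing.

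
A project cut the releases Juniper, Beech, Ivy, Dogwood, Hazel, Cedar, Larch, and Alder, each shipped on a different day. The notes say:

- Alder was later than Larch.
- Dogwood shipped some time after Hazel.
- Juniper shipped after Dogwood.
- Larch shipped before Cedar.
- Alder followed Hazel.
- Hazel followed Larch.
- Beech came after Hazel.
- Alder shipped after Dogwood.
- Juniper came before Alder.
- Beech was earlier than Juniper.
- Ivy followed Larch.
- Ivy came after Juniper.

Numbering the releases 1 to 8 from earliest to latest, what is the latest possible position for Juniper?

Juniper must come before Alder and Ivy — 2 releases forced after it.
Everything else can be placed before Juniper in some valid order, so Juniper can sit as late as position 8 − 2 = 6.

6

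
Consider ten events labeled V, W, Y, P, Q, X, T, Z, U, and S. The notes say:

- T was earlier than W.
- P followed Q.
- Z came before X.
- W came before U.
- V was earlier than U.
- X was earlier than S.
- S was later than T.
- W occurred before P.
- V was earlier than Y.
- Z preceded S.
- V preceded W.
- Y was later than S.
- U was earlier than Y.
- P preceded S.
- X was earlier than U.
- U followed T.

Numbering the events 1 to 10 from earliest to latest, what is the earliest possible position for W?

3

T and V must both come before W — 2 forced predecessors.
Nothing else is forced ahead of W, so its earliest slot is position 2 + 1 = 3.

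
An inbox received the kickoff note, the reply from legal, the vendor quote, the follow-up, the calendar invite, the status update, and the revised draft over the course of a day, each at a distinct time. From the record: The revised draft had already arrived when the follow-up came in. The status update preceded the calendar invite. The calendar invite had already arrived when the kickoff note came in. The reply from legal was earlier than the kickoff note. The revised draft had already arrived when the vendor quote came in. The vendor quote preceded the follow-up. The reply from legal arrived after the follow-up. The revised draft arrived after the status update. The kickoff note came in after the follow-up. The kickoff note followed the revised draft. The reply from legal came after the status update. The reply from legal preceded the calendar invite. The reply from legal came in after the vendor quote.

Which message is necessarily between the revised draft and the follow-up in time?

Tracing the constraints gives the revised draft → the vendor quote → the follow-up, so the vendor quote sits after the revised draft and before the follow-up.
No other message is forced both after the revised draft and before the follow-up.

the vendor quote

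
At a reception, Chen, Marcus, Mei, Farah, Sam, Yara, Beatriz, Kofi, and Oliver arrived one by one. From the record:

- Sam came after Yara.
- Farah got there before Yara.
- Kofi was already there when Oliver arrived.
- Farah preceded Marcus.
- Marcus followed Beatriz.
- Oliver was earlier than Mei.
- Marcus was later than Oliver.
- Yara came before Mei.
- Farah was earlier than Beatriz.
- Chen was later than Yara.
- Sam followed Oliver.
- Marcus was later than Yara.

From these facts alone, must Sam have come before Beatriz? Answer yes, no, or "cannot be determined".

No chain of stated constraints runs from Sam to Beatriz, and none runs from Beatriz to Sam either.
So the relative order of Sam and Beatriz is not fixed by the given facts.

cannot be determined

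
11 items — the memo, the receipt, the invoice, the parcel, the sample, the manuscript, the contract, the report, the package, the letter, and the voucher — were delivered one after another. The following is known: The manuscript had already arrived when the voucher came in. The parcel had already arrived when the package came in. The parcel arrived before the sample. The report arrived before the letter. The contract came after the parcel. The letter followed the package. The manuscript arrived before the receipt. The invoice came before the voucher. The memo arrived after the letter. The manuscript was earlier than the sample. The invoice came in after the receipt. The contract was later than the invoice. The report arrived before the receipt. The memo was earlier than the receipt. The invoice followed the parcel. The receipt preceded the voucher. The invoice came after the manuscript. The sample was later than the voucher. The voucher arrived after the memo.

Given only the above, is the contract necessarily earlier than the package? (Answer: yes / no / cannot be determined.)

no

Tracing the constraints gives the package → the letter → the memo → the receipt → the invoice → the contract, so the package must come before the contract.
That means the contract cannot be before the package.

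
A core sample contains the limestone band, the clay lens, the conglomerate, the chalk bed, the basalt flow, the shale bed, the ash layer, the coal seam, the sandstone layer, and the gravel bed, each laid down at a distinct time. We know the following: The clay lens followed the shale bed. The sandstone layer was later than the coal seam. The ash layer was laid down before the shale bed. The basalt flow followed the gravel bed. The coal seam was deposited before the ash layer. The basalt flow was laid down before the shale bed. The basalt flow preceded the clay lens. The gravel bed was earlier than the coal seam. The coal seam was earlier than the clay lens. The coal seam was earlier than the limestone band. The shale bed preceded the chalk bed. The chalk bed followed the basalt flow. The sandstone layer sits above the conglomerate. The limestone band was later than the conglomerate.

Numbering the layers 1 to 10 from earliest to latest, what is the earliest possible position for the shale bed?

5

The ash layer, the basalt flow, the coal seam, and the gravel bed must all come before the shale bed — 4 forced predecessors.
Nothing else is forced ahead of the shale bed, so its earliest slot is position 4 + 1 = 5.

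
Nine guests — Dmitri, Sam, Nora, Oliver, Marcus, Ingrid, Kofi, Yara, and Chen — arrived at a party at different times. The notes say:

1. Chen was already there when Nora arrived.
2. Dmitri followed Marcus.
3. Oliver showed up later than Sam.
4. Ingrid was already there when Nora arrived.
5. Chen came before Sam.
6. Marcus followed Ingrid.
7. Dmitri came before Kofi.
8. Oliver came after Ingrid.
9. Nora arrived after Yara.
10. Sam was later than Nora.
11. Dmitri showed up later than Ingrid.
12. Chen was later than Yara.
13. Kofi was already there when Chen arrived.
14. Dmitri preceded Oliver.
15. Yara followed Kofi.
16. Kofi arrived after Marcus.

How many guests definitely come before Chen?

Directly stated before Chen: Kofi and Yara.
Dmitri reaches Chen via Dmitri → Kofi → Chen.
Ingrid reaches Chen via Ingrid → Dmitri → Kofi → Chen.
Marcus reaches Chen via Marcus → Kofi → Chen.
That's Dmitri, Ingrid, Kofi, Marcus, and Yara — 5 in all.

5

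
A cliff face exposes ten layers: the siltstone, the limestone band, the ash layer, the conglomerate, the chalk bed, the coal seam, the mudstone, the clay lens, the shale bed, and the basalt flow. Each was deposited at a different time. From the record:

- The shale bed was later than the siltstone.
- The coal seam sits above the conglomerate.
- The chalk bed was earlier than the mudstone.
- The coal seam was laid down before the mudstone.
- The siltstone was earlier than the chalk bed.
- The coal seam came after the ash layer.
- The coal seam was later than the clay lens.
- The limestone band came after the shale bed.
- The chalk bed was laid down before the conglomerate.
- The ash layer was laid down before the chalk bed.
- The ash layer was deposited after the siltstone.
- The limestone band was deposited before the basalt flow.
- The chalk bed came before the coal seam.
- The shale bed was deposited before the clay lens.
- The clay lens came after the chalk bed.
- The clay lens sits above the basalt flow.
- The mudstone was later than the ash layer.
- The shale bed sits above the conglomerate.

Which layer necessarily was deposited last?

the mudstone

Every other layer has a chain of constraints placing it before the mudstone, so the mudstone is last.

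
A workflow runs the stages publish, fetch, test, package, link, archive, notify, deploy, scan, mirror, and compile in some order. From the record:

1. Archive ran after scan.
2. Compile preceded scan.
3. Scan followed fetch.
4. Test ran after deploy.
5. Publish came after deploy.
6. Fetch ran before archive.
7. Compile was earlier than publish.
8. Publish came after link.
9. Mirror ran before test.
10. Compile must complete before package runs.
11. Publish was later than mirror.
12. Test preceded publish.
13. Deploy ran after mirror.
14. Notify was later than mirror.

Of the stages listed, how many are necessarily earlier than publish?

Directly stated before publish: compile, deploy, link, mirror, and test.
No chain forces scan (or any of the others) ahead of publish.
That's compile, deploy, link, mirror, and test — 5 in all.

5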